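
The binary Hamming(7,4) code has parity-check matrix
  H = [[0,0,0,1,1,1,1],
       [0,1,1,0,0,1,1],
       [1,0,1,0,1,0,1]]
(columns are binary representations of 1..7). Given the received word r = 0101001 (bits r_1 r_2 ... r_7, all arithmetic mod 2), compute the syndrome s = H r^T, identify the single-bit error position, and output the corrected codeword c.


s = (0, 0, 1)^T, error position = 1, corrected codeword c = 1101001

Compute s = H r^T mod 2 one row at a time:
  s_1 = 1 + 0 + 0 + 1 = 2 ≡ 0 (mod 2).
  s_2 = 1 + 0 + 0 + 1 = 2 ≡ 0 (mod 2).
  s_3 = 0 + 0 + 0 + 1 = 1 ≡ 1 (mod 2).
s = (0, 0, 1)^T — this equals column 1 of H (binary 001), so error is at position 1.
Correct: flip bit 1 of r = 0101001 to get c = 1101001.


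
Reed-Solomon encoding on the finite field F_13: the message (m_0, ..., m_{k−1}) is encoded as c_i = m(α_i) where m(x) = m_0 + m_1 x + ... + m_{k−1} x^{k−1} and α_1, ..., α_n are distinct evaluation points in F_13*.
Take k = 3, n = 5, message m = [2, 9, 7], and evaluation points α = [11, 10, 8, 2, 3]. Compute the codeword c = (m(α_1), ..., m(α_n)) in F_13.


c = [12, 12, 2, 9, 1]

Message polynomial: m(x) = 2 + 9·x + 7·x^2 (mod 13).
For each evaluation point α_i, compute m(α_i) mod 13:
  α_1 = 11: Horner steps 7 → 8 → 12, so m(11) = 12.
  α_2 = 10: Horner steps 7 → 1 → 12, so m(10) = 12.
  α_3 = 8: Horner steps 7 → 0 → 2, so m(8) = 2.
  α_4 = 2: Horner steps 7 → 10 → 9, so m(2) = 9.
  α_5 = 3: Horner steps 7 → 4 → 1, so m(3) = 1.
Codeword c = [12, 12, 2, 9, 1] ∈ F_13^5.


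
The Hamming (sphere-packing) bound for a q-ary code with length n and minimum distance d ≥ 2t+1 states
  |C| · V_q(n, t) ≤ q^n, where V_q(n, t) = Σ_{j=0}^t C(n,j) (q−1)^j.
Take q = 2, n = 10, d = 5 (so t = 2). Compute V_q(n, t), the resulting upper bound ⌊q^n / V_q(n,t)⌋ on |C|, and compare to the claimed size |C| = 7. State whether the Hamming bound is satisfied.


V_q(n, t) = 56, q^n = 1024, Hamming bound = 18, |C| = 7 ≤ bound (satisfied).

Step 1: Compute V_q(n, t) = Σ_{j=0}^2 C(n, j) (q−1)^j.
  j = 0: C(10,0)·(1)^0 = 1·1 = 1.
  j = 1: C(10,1)·(1)^1 = 10·1 = 10.
  j = 2: C(10,2)·(1)^2 = 45·1 = 45.
  V_q(n, t) = 1 + 10 + 45 = 56.
Step 2: q^n = 2^10 = 1024.
Step 3: Hamming bound ⌊q^n / V_q(n,t)⌋ = ⌊1024/56⌋ = 18.
Step 4: Compare |C| = 7 to 18: satisfied.
The claimed |C| lies below the Hamming bound.


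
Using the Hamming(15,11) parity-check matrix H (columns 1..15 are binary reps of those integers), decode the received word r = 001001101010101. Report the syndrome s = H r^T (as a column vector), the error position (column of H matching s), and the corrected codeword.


s = (0, 0, 1, 0)^T, error position = 2, corrected codeword c = 011001101010101

Compute s = H r^T mod 2 one row at a time:
  s_1 = 0 + 1 + 0 + 1 + 0 + 1 + 0 + 1 = 4 ≡ 0 (mod 2).
  s_2 = 0 + 0 + 1 + 1 + 0 + 1 + 0 + 1 = 4 ≡ 0 (mod 2).
  s_3 = 0 + 1 + 1 + 1 + 0 + 1 + 0 + 1 = 5 ≡ 1 (mod 2).
  s_4 = 0 + 1 + 0 + 1 + 1 + 1 + 1 + 1 = 6 ≡ 0 (mod 2).
s = (0, 0, 1, 0)^T — this equals column 2 of H (binary 0010), so error is at position 2.
Correct: flip bit 2 of r = 001001101010101 to get c = 011001101010101.


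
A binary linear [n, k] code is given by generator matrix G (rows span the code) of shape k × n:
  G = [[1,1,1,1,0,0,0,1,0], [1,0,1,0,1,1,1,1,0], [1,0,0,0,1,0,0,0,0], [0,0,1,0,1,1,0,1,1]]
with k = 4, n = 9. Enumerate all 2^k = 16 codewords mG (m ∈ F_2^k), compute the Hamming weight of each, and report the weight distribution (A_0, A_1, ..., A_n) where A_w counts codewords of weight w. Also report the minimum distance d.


Weight distribution: A_0 = 1, A_2 = 1, A_3 = 2, A_4 = 2, A_5 = 6, A_6 = 3, A_8 = 1. Minimum distance d = 2.

Enumerate all 2^4 = 16 messages m ∈ F_2^4.
For each, compute codeword c = mG in F_2^9, then tally its weight.
  m = 0000 → c = 000000000, weight = 0.
  m = 1000 → c = 111100010, weight = 5.
  m = 0100 → c = 101011110, weight = 6.
  m = 1100 → c = 010111100, weight = 5.
  m = 0010 → c = 100010000, weight = 2.
  m = 1010 → c = 011110010, weight = 5.
  m = 0110 → c = 001001110, weight = 4.
  m = 1110 → c = 110101100, weight = 5.
  m = 0001 → c = 001011011, weight = 5.
  m = 1001 → c = 110111001, weight = 6.
  m = 0101 → c = 100000101, weight = 3.
  m = 1101 → c = 011100111, weight = 6.
  m = 0011 → c = 101001011, weight = 5.
  m = 1011 → c = 010101001, weight = 4.
  m = 0111 → c = 000010101, weight = 3.
  m = 1111 → c = 111110111, weight = 8.
Tally weights:
  weight 0: 1 codewords.
  weight 2: 1 codewords.
  weight 3: 2 codewords.
  weight 4: 2 codewords.
  weight 5: 6 codewords.
  weight 6: 3 codewords.
  weight 8: 1 codewords.
Minimum distance d = smallest w > 0 with A_w > 0 = 2.
Sanity: Σ A_w = 16 = 2^4 = 16 ✓.


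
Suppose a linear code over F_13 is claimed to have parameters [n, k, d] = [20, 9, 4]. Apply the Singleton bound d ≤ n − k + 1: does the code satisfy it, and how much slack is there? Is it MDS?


Singleton RHS = n − k + 1 = 12, slack = 8, bound satisfied, not MDS.

Singleton bound: d ≤ n − k + 1.
Here n = 20, k = 9, so n − k + 1 = 12.
Given d = 4, check d ≤ 12: YES.
Slack = (n − k + 1) − d = 8.
The code is NOT MDS (slack = 8 > 0).
Description: the claimed parameters are [20, 9, 4]_13; such a code would be non-MDS.


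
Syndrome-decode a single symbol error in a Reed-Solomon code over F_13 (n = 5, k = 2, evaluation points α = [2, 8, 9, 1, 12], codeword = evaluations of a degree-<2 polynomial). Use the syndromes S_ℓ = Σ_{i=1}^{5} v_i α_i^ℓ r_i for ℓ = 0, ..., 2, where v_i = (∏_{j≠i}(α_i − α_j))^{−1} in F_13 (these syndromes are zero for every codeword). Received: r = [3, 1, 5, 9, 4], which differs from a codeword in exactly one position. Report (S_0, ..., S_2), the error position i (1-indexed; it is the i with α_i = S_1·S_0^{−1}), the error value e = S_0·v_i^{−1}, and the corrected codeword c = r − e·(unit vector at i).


S = (2, 2, 2), error at position 4, error magnitude e = 10, c = [3, 1, 5, 12, 4].

Step 1: column multipliers v_i = (∏_{j≠i}(α_i − α_j))^{−1} mod 13.
  i = 1 (α = 2): (2−8)(2−9)(2−1)(2−12) = (−6)·(−7)·1·(−10) = −420 ≡ 9, so v_1 = 9^{−1} = 3 (mod 13).
  i = 2 (α = 8): (8−2)(8−9)(8−1)(8−12) = 6·(−1)·7·(−4) = 168 ≡ 12, so v_2 = 12^{−1} = 12 (mod 13).
  i = 3 (α = 9): (9−2)(9−8)(9−1)(9−12) = 7·1·8·(−3) = −168 ≡ 1, so v_3 = 1^{−1} = 1 (mod 13).
  i = 4 (α = 1): (1−2)(1−8)(1−9)(1−12) = (−1)·(−7)·(−8)·(−11) = 616 ≡ 5, so v_4 = 5^{−1} = 8 (mod 13).
  i = 5 (α = 12): (12−2)(12−8)(12−9)(12−1) = 10·4·3·11 = 1320 ≡ 7, so v_5 = 7^{−1} = 2 (mod 13).
  v = [3, 12, 1, 8, 2].
Step 2: syndromes of r = [3, 1, 5, 9, 4] (all sums mod 13).
  S_0 = Σ v_i r_i = 3·3 + 12·1 + 1·5 + 8·9 + 2·4 = 106 ≡ 2.
  S_1 = Σ v_i α_i r_i = 3·2·3 + 12·8·1 + 1·9·5 + 8·1·9 + 2·12·4 = 327 ≡ 2.
  α_i^2 mod 13 = [4, 12, 3, 1, 1].
  S_2 = Σ v_i α_i^2 r_i = 3·4·3 + 12·12·1 + 1·3·5 + 8·1·9 + 2·1·4 = 275 ≡ 2.
  S = (2, 2, 2) ≠ 0, so r is not a codeword (an error is present).
Step 3: locate the error. For a single error e at position i, S_ℓ = v_i·e·α_i^ℓ, so α_err = S_1/S_0.
  S_0^{−1} = 2^{−1} = 7 (mod 13), so α_err = 2·7 = 14 ≡ 1 = α_4. Error position i = 4.
  Consistency check: S_2/S_1 = 2·7 = 14 ≡ 1 = α_err ✓ (single-error assumption holds).
Step 4: error magnitude e = S_0/v_4 = S_0·∏_{j≠4}(α_4 − α_j) = 2·5 = 10 ≡ 10 (mod 13).
Step 5: correct position 4: c_4 = r_4 − e = 9 − 10 ≡ 12 (mod 13). Hence c = [3, 1, 5, 12, 4].
  Check: interpolating c through the α_i gives m(x) = 8 + 4·x (degree < 2) with m(α_i) = c_i for every i, so c is indeed a codeword.


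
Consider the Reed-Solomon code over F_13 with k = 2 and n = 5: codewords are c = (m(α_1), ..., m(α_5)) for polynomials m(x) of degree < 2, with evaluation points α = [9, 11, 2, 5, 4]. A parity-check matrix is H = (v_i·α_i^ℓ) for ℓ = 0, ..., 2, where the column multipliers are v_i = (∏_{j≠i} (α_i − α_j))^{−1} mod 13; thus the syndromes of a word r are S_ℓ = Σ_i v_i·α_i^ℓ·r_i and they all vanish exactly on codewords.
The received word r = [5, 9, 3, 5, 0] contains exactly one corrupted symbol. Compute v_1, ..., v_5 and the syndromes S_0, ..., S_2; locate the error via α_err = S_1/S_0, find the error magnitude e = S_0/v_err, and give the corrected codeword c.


S = (1, 9, 3), error at position 1, error magnitude e = 6, c = [12, 9, 3, 5, 0].

Step 1: column multipliers v_i = (∏_{j≠i}(α_i − α_j))^{−1} mod 13.
  i = 1 (α = 9): (9−11)(9−2)(9−5)(9−4) = (−2)·7·4·5 = −280 ≡ 6, so v_1 = 6^{−1} = 11 (mod 13).
  i = 2 (α = 11): (11−9)(11−2)(11−5)(11−4) = 2·9·6·7 = 756 ≡ 2, so v_2 = 2^{−1} = 7 (mod 13).
  i = 3 (α = 2): (2−9)(2−11)(2−5)(2−4) = (−7)·(−9)·(−3)·(−2) = 378 ≡ 1, so v_3 = 1^{−1} = 1 (mod 13).
  i = 4 (α = 5): (5−9)(5−11)(5−2)(5−4) = (−4)·(−6)·3·1 = 72 ≡ 7, so v_4 = 7^{−1} = 2 (mod 13).
  i = 5 (α = 4): (4−9)(4−11)(4−2)(4−5) = (−5)·(−7)·2·(−1) = −70 ≡ 8, so v_5 = 8^{−1} = 5 (mod 13).
  v = [11, 7, 1, 2, 5].
Step 2: syndromes of r = [5, 9, 3, 5, 0] (all sums mod 13).
  S_0 = Σ v_i r_i = 11·5 + 7·9 + 1·3 + 2·5 + 5·0 = 131 ≡ 1.
  S_1 = Σ v_i α_i r_i = 11·9·5 + 7·11·9 + 1·2·3 + 2·5·5 + 5·4·0 = 1244 ≡ 9.
  α_i^2 mod 13 = [3, 4, 4, 12, 3].
  S_2 = Σ v_i α_i^2 r_i = 11·3·5 + 7·4·9 + 1·4·3 + 2·12·5 + 5·3·0 = 549 ≡ 3.
  S = (1, 9, 3) ≠ 0, so r is not a codeword (an error is present).
Step 3: locate the error. For a single error e at position i, S_ℓ = v_i·e·α_i^ℓ, so α_err = S_1/S_0.
  S_0^{−1} = 1^{−1} = 1 (mod 13), so α_err = 9·1 = 9 ≡ 9 = α_1. Error position i = 1.
  Consistency check: S_2/S_1 = 3·3 = 9 ≡ 9 = α_err ✓ (single-error assumption holds).
Step 4: error magnitude e = S_0/v_1 = S_0·∏_{j≠1}(α_1 − α_j) = 1·6 = 6 ≡ 6 (mod 13).
Step 5: correct position 1: c_1 = r_1 − e = 5 − 6 ≡ 12 (mod 13). Hence c = [12, 9, 3, 5, 0].
  Check: interpolating c through the α_i gives m(x) = 6 + 5·x (degree < 2) with m(α_i) = c_i for every i, so c is indeed a codeword.


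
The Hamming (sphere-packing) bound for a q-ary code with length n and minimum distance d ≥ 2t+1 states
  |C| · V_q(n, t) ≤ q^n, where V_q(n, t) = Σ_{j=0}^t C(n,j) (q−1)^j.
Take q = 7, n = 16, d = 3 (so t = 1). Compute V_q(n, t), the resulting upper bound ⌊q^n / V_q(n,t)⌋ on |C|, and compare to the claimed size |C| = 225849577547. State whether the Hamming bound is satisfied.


V_q(n, t) = 97, q^n = 33232930569601, Hamming bound = 342607531645, |C| = 225849577547 ≤ bound (satisfied).

Step 1: Compute V_q(n, t) = Σ_{j=0}^1 C(n, j) (q−1)^j.
  j = 0: C(16,0)·(6)^0 = 1·1 = 1.
  j = 1: C(16,1)·(6)^1 = 16·6 = 96.
  V_q(n, t) = 1 + 96 = 97.
Step 2: q^n = 7^16 = 33232930569601.
Step 3: Hamming bound ⌊q^n / V_q(n,t)⌋ = ⌊33232930569601/97⌋ = 342607531645.
Step 4: Compare |C| = 225849577547 to 342607531645: satisfied.
The claimed |C| lies below the Hamming bound.


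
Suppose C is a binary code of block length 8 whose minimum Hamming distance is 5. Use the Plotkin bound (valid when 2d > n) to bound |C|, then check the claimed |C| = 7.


Plotkin bound M ≤ 4; given |C| = 7 > bound (violated).

Check applicability: 2d = 10, n = 8.
2d − n = 2 > 0, so Plotkin applies.
Compute d/(2d−n) = 5/2 ≈ 2.5000.
⌊d/(2d−n)⌋ = 2.
Plotkin bound: M ≤ 2·2 = 4.
Given |C| = 7, check: VIOLATED.
This |C| is above the Plotkin bound, so no binary code with n = 8, d = 5 and 7 codewords exists.


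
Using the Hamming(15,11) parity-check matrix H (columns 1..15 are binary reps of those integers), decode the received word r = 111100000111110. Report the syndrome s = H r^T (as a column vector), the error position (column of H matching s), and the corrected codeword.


s = (1, 0, 1, 0)^T, error position = 10, corrected codeword c = 111100000011110

Compute s = H r^T mod 2 one row at a time:
  s_1 = 0 + 0 + 1 + 1 + 1 + 1 + 1 + 0 = 5 ≡ 1 (mod 2).
  s_2 = 1 + 0 + 0 + 0 + 1 + 1 + 1 + 0 = 4 ≡ 0 (mod 2).
  s_3 = 1 + 1 + 0 + 0 + 1 + 1 + 1 + 0 = 5 ≡ 1 (mod 2).
  s_4 = 1 + 1 + 0 + 0 + 0 + 1 + 1 + 0 = 4 ≡ 0 (mod 2).
s = (1, 0, 1, 0)^T — this equals column 10 of H (binary 1010), so error is at position 10.
Correct: flip bit 10 of r = 111100000111110 to get c = 111100000011110.


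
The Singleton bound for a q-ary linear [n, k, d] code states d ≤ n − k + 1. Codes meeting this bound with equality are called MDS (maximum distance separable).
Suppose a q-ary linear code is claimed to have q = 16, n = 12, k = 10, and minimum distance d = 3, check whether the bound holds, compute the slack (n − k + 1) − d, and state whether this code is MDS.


Singleton RHS = n − k + 1 = 3, slack = 0, bound satisfied, MDS.

Singleton bound: d ≤ n − k + 1.
Here n = 12, k = 10, so n − k + 1 = 3.
Given d = 3, check d ≤ 3: YES.
Slack = (n − k + 1) − d = 0.
The code is MDS (slack = 0).
Description: the claimed parameters are [12, 10, 3]_16; such a code would be MDS (meets Singleton bound).


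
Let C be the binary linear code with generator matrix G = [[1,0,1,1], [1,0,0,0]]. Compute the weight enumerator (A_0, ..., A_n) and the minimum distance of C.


Weight distribution: A_0 = 1, A_1 = 1, A_2 = 1, A_3 = 1. Minimum distance d = 1.

Enumerate all 2^2 = 4 messages m ∈ F_2^2.
For each, compute codeword c = mG in F_2^4, then tally its weight.
  m = 00 → c = 0000, weight = 0.
  m = 10 → c = 1011, weight = 3.
  m = 01 → c = 1000, weight = 1.
  m = 11 → c = 0011, weight = 2.
Tally weights:
  weight 0: 1 codewords.
  weight 1: 1 codewords.
  weight 2: 1 codewords.
  weight 3: 1 codewords.
Minimum distance d = smallest w > 0 with A_w > 0 = 1.
Sanity: Σ A_w = 4 = 2^2 = 4 ✓.


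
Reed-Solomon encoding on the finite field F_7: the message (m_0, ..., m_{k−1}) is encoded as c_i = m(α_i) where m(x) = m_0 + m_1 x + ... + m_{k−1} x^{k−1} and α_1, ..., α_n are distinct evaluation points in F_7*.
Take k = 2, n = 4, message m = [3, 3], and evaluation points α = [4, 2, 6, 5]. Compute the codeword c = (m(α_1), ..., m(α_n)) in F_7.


c = [1, 2, 0, 4]

Message polynomial: m(x) = 3 + 3·x (mod 7).
For each evaluation point α_i, compute m(α_i) mod 7:
  α_1 = 4: Horner steps 3 → 1, so m(4) = 1.
  α_2 = 2: Horner steps 3 → 2, so m(2) = 2.
  α_3 = 6: Horner steps 3 → 0, so m(6) = 0.
  α_4 = 5: Horner steps 3 → 4, so m(5) = 4.
Codeword c = [1, 2, 0, 4] ∈ F_7^4.


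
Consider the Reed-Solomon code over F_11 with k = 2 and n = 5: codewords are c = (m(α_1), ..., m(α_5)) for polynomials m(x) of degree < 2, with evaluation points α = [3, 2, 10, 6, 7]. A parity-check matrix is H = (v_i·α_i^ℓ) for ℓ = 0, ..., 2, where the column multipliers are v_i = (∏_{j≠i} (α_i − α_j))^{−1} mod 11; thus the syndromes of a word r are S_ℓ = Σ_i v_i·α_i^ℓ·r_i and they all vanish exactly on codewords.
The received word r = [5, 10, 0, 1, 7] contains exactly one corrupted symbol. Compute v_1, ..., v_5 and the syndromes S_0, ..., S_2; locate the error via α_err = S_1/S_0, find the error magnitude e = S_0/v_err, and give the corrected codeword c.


S = (8, 3, 8), error at position 3, error magnitude e = 8, c = [5, 10, 3, 1, 7].

Step 1: column multipliers v_i = (∏_{j≠i}(α_i − α_j))^{−1} mod 11.
  i = 1 (α = 3): (3−2)(3−10)(3−6)(3−7) = 1·(−7)·(−3)·(−4) = −84 ≡ 4, so v_1 = 4^{−1} = 3 (mod 11).
  i = 2 (α = 2): (2−3)(2−10)(2−6)(2−7) = (−1)·(−8)·(−4)·(−5) = 160 ≡ 6, so v_2 = 6^{−1} = 2 (mod 11).
  i = 3 (α = 10): (10−3)(10−2)(10−6)(10−7) = 7·8·4·3 = 672 ≡ 1, so v_3 = 1^{−1} = 1 (mod 11).
  i = 4 (α = 6): (6−3)(6−2)(6−10)(6−7) = 3·4·(−4)·(−1) = 48 ≡ 4, so v_4 = 4^{−1} = 3 (mod 11).
  i = 5 (α = 7): (7−3)(7−2)(7−10)(7−6) = 4·5·(−3)·1 = −60 ≡ 6, so v_5 = 6^{−1} = 2 (mod 11).
  v = [3, 2, 1, 3, 2].
Step 2: syndromes of r = [5, 10, 0, 1, 7] (all sums mod 11).
  S_0 = Σ v_i r_i = 3·5 + 2·10 + 1·0 + 3·1 + 2·7 = 52 ≡ 8.
  S_1 = Σ v_i α_i r_i = 3·3·5 + 2·2·10 + 1·10·0 + 3·6·1 + 2·7·7 = 201 ≡ 3.
  α_i^2 mod 11 = [9, 4, 1, 3, 5].
  S_2 = Σ v_i α_i^2 r_i = 3·9·5 + 2·4·10 + 1·1·0 + 3·3·1 + 2·5·7 = 294 ≡ 8.
  S = (8, 3, 8) ≠ 0, so r is not a codeword (an error is present).
Step 3: locate the error. For a single error e at position i, S_ℓ = v_i·e·α_i^ℓ, so α_err = S_1/S_0.
  S_0^{−1} = 8^{−1} = 7 (mod 11), so α_err = 3·7 = 21 ≡ 10 = α_3. Error position i = 3.
  Consistency check: S_2/S_1 = 8·4 = 32 ≡ 10 = α_err ✓ (single-error assumption holds).
Step 4: error magnitude e = S_0/v_3 = S_0·∏_{j≠3}(α_3 − α_j) = 8·1 = 8 ≡ 8 (mod 11).
Step 5: correct position 3: c_3 = r_3 − e = 0 − 8 ≡ 3 (mod 11). Hence c = [5, 10, 3, 1, 7].
  Check: interpolating c through the α_i gives m(x) = 9 + 6·x (degree < 2) with m(α_i) = c_i for every i, so c is indeed a codeword.


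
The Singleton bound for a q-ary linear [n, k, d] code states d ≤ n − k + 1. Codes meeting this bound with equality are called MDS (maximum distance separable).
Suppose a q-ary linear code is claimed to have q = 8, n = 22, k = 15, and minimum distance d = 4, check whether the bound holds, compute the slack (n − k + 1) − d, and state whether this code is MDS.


Singleton RHS = n − k + 1 = 8, slack = 4, bound satisfied, not MDS.

Singleton bound: d ≤ n − k + 1.
Here n = 22, k = 15, so n − k + 1 = 8.
Given d = 4, check d ≤ 8: YES.
Slack = (n − k + 1) − d = 4.
The code is NOT MDS (slack = 4 > 0).
Description: the claimed parameters are [22, 15, 4]_8; such a code would be non-MDS.


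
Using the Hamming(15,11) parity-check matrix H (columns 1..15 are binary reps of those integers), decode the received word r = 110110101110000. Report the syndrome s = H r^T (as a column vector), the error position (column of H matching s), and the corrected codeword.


s = (1, 1, 0, 1)^T, error position = 13, corrected codeword c = 110110101110100

Compute s = H r^T mod 2 one row at a time:
  s_1 = 0 + 1 + 1 + 1 + 0 + 0 + 0 + 0 = 3 ≡ 1 (mod 2).
  s_2 = 1 + 1 + 0 + 1 + 0 + 0 + 0 + 0 = 3 ≡ 1 (mod 2).
  s_3 = 1 + 0 + 0 + 1 + 1 + 1 + 0 + 0 = 4 ≡ 0 (mod 2).
  s_4 = 1 + 0 + 1 + 1 + 1 + 1 + 0 + 0 = 5 ≡ 1 (mod 2).
s = (1, 1, 0, 1)^T — this equals column 13 of H (binary 1101), so error is at position 13.
Correct: flip bit 13 of r = 110110101110000 to get c = 110110101110100.


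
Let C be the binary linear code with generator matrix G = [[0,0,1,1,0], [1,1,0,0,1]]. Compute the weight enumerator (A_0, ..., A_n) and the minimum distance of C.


Weight distribution: A_0 = 1, A_2 = 1, A_3 = 1, A_5 = 1. Minimum distance d = 2.

Enumerate all 2^2 = 4 messages m ∈ F_2^2.
For each, compute codeword c = mG in F_2^5, then tally its weight.
  m = 00 → c = 00000, weight = 0.
  m = 10 → c = 00110, weight = 2.
  m = 01 → c = 11001, weight = 3.
  m = 11 → c = 11111, weight = 5.
Tally weights:
  weight 0: 1 codewords.
  weight 2: 1 codewords.
  weight 3: 1 codewords.
  weight 5: 1 codewords.
Minimum distance d = smallest w > 0 with A_w > 0 = 2.
Sanity: Σ A_w = 4 = 2^2 = 4 ✓.


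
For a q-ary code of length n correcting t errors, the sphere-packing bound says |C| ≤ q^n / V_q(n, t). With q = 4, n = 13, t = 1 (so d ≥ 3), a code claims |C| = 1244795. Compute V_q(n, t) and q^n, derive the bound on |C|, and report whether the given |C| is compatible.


V_q(n, t) = 40, q^n = 67108864, Hamming bound = 1677721, |C| = 1244795 ≤ bound (satisfied).

Step 1: Compute V_q(n, t) = Σ_{j=0}^1 C(n, j) (q−1)^j.
  j = 0: C(13,0)·(3)^0 = 1·1 = 1.
  j = 1: C(13,1)·(3)^1 = 13·3 = 39.
  V_q(n, t) = 1 + 39 = 40.
Step 2: q^n = 4^13 = 67108864.
Step 3: Hamming bound ⌊q^n / V_q(n,t)⌋ = ⌊67108864/40⌋ = 1677721.
Step 4: Compare |C| = 1244795 to 1677721: satisfied.
The claimed |C| lies below the Hamming bound.


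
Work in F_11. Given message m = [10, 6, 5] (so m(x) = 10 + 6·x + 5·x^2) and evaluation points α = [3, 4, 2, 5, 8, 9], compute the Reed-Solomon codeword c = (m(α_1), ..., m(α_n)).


c = [7, 4, 9, 0, 4, 7]

Message polynomial: m(x) = 10 + 6·x + 5·x^2 (mod 11).
For each evaluation point α_i, compute m(α_i) mod 11:
  α_1 = 3: Horner steps 5 → 10 → 7, so m(3) = 7.
  α_2 = 4: Horner steps 5 → 4 → 4, so m(4) = 4.
  α_3 = 2: Horner steps 5 → 5 → 9, so m(2) = 9.
  α_4 = 5: Horner steps 5 → 9 → 0, so m(5) = 0.
  α_5 = 8: Horner steps 5 → 2 → 4, so m(8) = 4.
  α_6 = 9: Horner steps 5 → 7 → 7, so m(9) = 7.
Codeword c = [7, 4, 9, 0, 4, 7] ∈ F_11^6.


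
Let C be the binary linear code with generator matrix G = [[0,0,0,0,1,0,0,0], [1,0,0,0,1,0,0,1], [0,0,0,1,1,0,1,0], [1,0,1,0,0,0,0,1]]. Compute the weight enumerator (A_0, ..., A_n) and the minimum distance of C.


Weight distribution: A_0 = 1, A_1 = 2, A_2 = 3, A_3 = 4, A_4 = 3, A_5 = 2, A_6 = 1. Minimum distance d = 1.

Enumerate all 2^4 = 16 messages m ∈ F_2^4.
For each, compute codeword c = mG in F_2^8, then tally its weight.
  m = 0000 → c = 00000000, weight = 0.
  m = 1000 → c = 00001000, weight = 1.
  m = 0100 → c = 10001001, weight = 3.
  m = 1100 → c = 10000001, weight = 2.
  m = 0010 → c = 00011010, weight = 3.
  m = 1010 → c = 00010010, weight = 2.
  m = 0110 → c = 10010011, weight = 4.
  m = 1110 → c = 10011011, weight = 5.
  m = 0001 → c = 10100001, weight = 3.
  m = 1001 → c = 10101001, weight = 4.
  m = 0101 → c = 00101000, weight = 2.
  m = 1101 → c = 00100000, weight = 1.
  m = 0011 → c = 10111011, weight = 6.
  m = 1011 → c = 10110011, weight = 5.
  m = 0111 → c = 00110010, weight = 3.
  m = 1111 → c = 00111010, weight = 4.
Tally weights:
  weight 0: 1 codewords.
  weight 1: 2 codewords.
  weight 2: 3 codewords.
  weight 3: 4 codewords.
  weight 4: 3 codewords.
  weight 5: 2 codewords.
  weight 6: 1 codewords.
Minimum distance d = smallest w > 0 with A_w > 0 = 1.
Sanity: Σ A_w = 16 = 2^4 = 16 ✓.


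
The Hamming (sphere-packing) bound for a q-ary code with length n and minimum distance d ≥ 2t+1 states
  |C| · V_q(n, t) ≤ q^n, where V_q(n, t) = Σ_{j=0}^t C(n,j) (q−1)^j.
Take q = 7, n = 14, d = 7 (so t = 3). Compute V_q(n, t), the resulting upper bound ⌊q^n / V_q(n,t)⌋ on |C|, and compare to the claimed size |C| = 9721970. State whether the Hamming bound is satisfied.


V_q(n, t) = 81985, q^n = 678223072849, Hamming bound = 8272526, |C| = 9721970 > bound (violated).

Step 1: Compute V_q(n, t) = Σ_{j=0}^3 C(n, j) (q−1)^j.
  j = 0: C(14,0)·(6)^0 = 1·1 = 1.
  j = 1: C(14,1)·(6)^1 = 14·6 = 84.
  j = 2: C(14,2)·(6)^2 = 91·36 = 3276.
  j = 3: C(14,3)·(6)^3 = 364·216 = 78624.
  V_q(n, t) = 1 + 84 + 3276 + 78624 = 81985.
Step 2: q^n = 7^14 = 678223072849.
Step 3: Hamming bound ⌊q^n / V_q(n,t)⌋ = ⌊678223072849/81985⌋ = 8272526.
Step 4: Compare |C| = 9721970 to 8272526: violated.
The claimed |C| lies above the Hamming bound, so no 7-ary code of length 14 with d ≥ 7 can have 9721970 codewords.


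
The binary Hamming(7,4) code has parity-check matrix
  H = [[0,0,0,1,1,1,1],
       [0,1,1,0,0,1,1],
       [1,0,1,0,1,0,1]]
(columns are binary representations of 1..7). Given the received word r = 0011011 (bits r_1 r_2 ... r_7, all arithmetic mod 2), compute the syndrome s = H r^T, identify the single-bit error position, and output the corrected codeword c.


s = (1, 1, 0)^T, error position = 6, corrected codeword c = 0011001

Compute s = H r^T mod 2 one row at a time:
  s_1 = 1 + 0 + 1 + 1 = 3 ≡ 1 (mod 2).
  s_2 = 0 + 1 + 1 + 1 = 3 ≡ 1 (mod 2).
  s_3 = 0 + 1 + 0 + 1 = 2 ≡ 0 (mod 2).
s = (1, 1, 0)^T — this equals column 6 of H (binary 110), so error is at position 6.
Correct: flip bit 6 of r = 0011011 to get c = 0011001.


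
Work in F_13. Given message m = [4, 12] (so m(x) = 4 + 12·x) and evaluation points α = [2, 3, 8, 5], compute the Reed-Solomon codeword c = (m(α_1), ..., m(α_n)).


c = [2, 1, 9, 12]

Message polynomial: m(x) = 4 + 12·x (mod 13).
For each evaluation point α_i, compute m(α_i) mod 13:
  α_1 = 2: Horner steps 12 → 2, so m(2) = 2.
  α_2 = 3: Horner steps 12 → 1, so m(3) = 1.
  α_3 = 8: Horner steps 12 → 9, so m(8) = 9.
  α_4 = 5: Horner steps 12 → 12, so m(5) = 12.
Codeword c = [2, 1, 9, 12] ∈ F_13^4.


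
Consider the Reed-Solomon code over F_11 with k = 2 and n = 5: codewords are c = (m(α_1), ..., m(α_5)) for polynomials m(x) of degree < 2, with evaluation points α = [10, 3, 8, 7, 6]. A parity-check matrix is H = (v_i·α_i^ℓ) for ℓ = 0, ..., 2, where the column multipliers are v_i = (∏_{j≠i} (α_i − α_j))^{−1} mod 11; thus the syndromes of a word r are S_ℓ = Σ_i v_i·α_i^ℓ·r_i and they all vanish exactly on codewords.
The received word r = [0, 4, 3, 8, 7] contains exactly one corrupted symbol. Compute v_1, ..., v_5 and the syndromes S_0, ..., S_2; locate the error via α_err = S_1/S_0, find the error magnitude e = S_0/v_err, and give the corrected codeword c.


S = (8, 9, 6), error at position 3, error magnitude e = 5, c = [0, 4, 9, 8, 7].

Step 1: column multipliers v_i = (∏_{j≠i}(α_i − α_j))^{−1} mod 11.
  i = 1 (α = 10): (10−3)(10−8)(10−7)(10−6) = 7·2·3·4 = 168 ≡ 3, so v_1 = 3^{−1} = 4 (mod 11).
  i = 2 (α = 3): (3−10)(3−8)(3−7)(3−6) = (−7)·(−5)·(−4)·(−3) = 420 ≡ 2, so v_2 = 2^{−1} = 6 (mod 11).
  i = 3 (α = 8): (8−10)(8−3)(8−7)(8−6) = (−2)·5·1·2 = −20 ≡ 2, so v_3 = 2^{−1} = 6 (mod 11).
  i = 4 (α = 7): (7−10)(7−3)(7−8)(7−6) = (−3)·4·(−1)·1 = 12 ≡ 1, so v_4 = 1^{−1} = 1 (mod 11).
  i = 5 (α = 6): (6−10)(6−3)(6−8)(6−7) = (−4)·3·(−2)·(−1) = −24 ≡ 9, so v_5 = 9^{−1} = 5 (mod 11).
  v = [4, 6, 6, 1, 5].
Step 2: syndromes of r = [0, 4, 3, 8, 7] (all sums mod 11).
  S_0 = Σ v_i r_i = 4·0 + 6·4 + 6·3 + 1·8 + 5·7 = 85 ≡ 8.
  S_1 = Σ v_i α_i r_i = 4·10·0 + 6·3·4 + 6·8·3 + 1·7·8 + 5·6·7 = 482 ≡ 9.
  α_i^2 mod 11 = [1, 9, 9, 5, 3].
  S_2 = Σ v_i α_i^2 r_i = 4·1·0 + 6·9·4 + 6·9·3 + 1·5·8 + 5·3·7 = 523 ≡ 6.
  S = (8, 9, 6) ≠ 0, so r is not a codeword (an error is present).
Step 3: locate the error. For a single error e at position i, S_ℓ = v_i·e·α_i^ℓ, so α_err = S_1/S_0.
  S_0^{−1} = 8^{−1} = 7 (mod 11), so α_err = 9·7 = 63 ≡ 8 = α_3. Error position i = 3.
  Consistency check: S_2/S_1 = 6·5 = 30 ≡ 8 = α_err ✓ (single-error assumption holds).
Step 4: error magnitude e = S_0/v_3 = S_0·∏_{j≠3}(α_3 − α_j) = 8·2 = 16 ≡ 5 (mod 11).
Step 5: correct position 3: c_3 = r_3 − e = 3 − 5 ≡ 9 (mod 11). Hence c = [0, 4, 9, 8, 7].
  Check: interpolating c through the α_i gives m(x) = 1 + 1·x (degree < 2) with m(α_i) = c_i for every i, so c is indeed a codeword.


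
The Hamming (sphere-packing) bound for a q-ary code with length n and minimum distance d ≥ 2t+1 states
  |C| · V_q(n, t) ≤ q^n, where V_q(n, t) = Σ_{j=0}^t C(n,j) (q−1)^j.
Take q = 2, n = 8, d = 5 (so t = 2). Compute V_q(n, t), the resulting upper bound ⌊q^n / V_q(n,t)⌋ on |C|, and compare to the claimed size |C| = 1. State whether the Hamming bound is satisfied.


V_q(n, t) = 37, q^n = 256, Hamming bound = 6, |C| = 1 ≤ bound (satisfied).

Step 1: Compute V_q(n, t) = Σ_{j=0}^2 C(n, j) (q−1)^j.
  j = 0: C(8,0)·(1)^0 = 1·1 = 1.
  j = 1: C(8,1)·(1)^1 = 8·1 = 8.
  j = 2: C(8,2)·(1)^2 = 28·1 = 28.
  V_q(n, t) = 1 + 8 + 28 = 37.
Step 2: q^n = 2^8 = 256.
Step 3: Hamming bound ⌊q^n / V_q(n,t)⌋ = ⌊256/37⌋ = 6.
Step 4: Compare |C| = 1 to 6: satisfied.
The claimed |C| lies below the Hamming bound.


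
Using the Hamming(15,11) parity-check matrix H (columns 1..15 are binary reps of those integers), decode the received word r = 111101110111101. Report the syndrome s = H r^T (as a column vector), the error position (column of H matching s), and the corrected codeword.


s = (0, 0, 1, 0)^T, error position = 2, corrected codeword c = 101101110111101

Compute s = H r^T mod 2 one row at a time:
  s_1 = 1 + 0 + 1 + 1 + 1 + 1 + 0 + 1 = 6 ≡ 0 (mod 2).
  s_2 = 1 + 0 + 1 + 1 + 1 + 1 + 0 + 1 = 6 ≡ 0 (mod 2).
  s_3 = 1 + 1 + 1 + 1 + 1 + 1 + 0 + 1 = 7 ≡ 1 (mod 2).
  s_4 = 1 + 1 + 0 + 1 + 0 + 1 + 1 + 1 = 6 ≡ 0 (mod 2).
s = (0, 0, 1, 0)^T — this equals column 2 of H (binary 0010), so error is at position 2.
Correct: flip bit 2 of r = 111101110111101 to get c = 101101110111101.


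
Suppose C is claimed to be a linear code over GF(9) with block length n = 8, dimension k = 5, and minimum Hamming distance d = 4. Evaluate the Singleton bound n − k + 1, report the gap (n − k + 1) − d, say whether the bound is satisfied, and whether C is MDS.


Singleton RHS = n − k + 1 = 4, slack = 0, bound satisfied, MDS.

Singleton bound: d ≤ n − k + 1.
Here n = 8, k = 5, so n − k + 1 = 4.
Given d = 4, check d ≤ 4: YES.
Slack = (n − k + 1) − d = 0.
The code is MDS (slack = 0).
Description: the claimed parameters are [8, 5, 4]_9; such a code would be MDS (meets Singleton bound).


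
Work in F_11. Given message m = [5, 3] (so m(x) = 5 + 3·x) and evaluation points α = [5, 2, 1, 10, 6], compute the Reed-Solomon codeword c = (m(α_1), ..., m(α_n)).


c = [9, 0, 8, 2, 1]

Message polynomial: m(x) = 5 + 3·x (mod 11).
For each evaluation point α_i, compute m(α_i) mod 11:
  α_1 = 5: Horner steps 3 → 9, so m(5) = 9.
  α_2 = 2: Horner steps 3 → 0, so m(2) = 0.
  α_3 = 1: Horner steps 3 → 8, so m(1) = 8.
  α_4 = 10: Horner steps 3 → 2, so m(10) = 2.
  α_5 = 6: Horner steps 3 → 1, so m(6) = 1.
Codeword c = [9, 0, 8, 2, 1] ∈ F_11^5.


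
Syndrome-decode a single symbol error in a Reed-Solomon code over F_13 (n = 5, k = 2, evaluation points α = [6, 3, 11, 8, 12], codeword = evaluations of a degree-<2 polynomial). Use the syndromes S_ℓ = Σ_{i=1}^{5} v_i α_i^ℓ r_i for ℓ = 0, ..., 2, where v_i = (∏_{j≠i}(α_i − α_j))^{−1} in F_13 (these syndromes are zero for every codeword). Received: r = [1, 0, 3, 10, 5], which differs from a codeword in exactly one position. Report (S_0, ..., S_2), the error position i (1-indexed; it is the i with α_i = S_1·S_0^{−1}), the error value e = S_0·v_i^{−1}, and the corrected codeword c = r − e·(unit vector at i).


S = (4, 11, 1), error at position 1, error magnitude e = 8, c = [6, 0, 3, 10, 5].

Step 1: column multipliers v_i = (∏_{j≠i}(α_i − α_j))^{−1} mod 13.
  i = 1 (α = 6): (6−3)(6−11)(6−8)(6−12) = 3·(−5)·(−2)·(−6) = −180 ≡ 2, so v_1 = 2^{−1} = 7 (mod 13).
  i = 2 (α = 3): (3−6)(3−11)(3−8)(3−12) = (−3)·(−8)·(−5)·(−9) = 1080 ≡ 1, so v_2 = 1^{−1} = 1 (mod 13).
  i = 3 (α = 11): (11−6)(11−3)(11−8)(11−12) = 5·8·3·(−1) = −120 ≡ 10, so v_3 = 10^{−1} = 4 (mod 13).
  i = 4 (α = 8): (8−6)(8−3)(8−11)(8−12) = 2·5·(−3)·(−4) = 120 ≡ 3, so v_4 = 3^{−1} = 9 (mod 13).
  i = 5 (α = 12): (12−6)(12−3)(12−11)(12−8) = 6·9·1·4 = 216 ≡ 8, so v_5 = 8^{−1} = 5 (mod 13).
  v = [7, 1, 4, 9, 5].
Step 2: syndromes of r = [1, 0, 3, 10, 5] (all sums mod 13).
  S_0 = Σ v_i r_i = 7·1 + 1·0 + 4·3 + 9·10 + 5·5 = 134 ≡ 4.
  S_1 = Σ v_i α_i r_i = 7·6·1 + 1·3·0 + 4·11·3 + 9·8·10 + 5·12·5 = 1194 ≡ 11.
  α_i^2 mod 13 = [10, 9, 4, 12, 1].
  S_2 = Σ v_i α_i^2 r_i = 7·10·1 + 1·9·0 + 4·4·3 + 9·12·10 + 5·1·5 = 1223 ≡ 1.
  S = (4, 11, 1) ≠ 0, so r is not a codeword (an error is present).
Step 3: locate the error. For a single error e at position i, S_ℓ = v_i·e·α_i^ℓ, so α_err = S_1/S_0.
  S_0^{−1} = 4^{−1} = 10 (mod 13), so α_err = 11·10 = 110 ≡ 6 = α_1. Error position i = 1.
  Consistency check: S_2/S_1 = 1·6 = 6 ≡ 6 = α_err ✓ (single-error assumption holds).
Step 4: error magnitude e = S_0/v_1 = S_0·∏_{j≠1}(α_1 − α_j) = 4·2 = 8 ≡ 8 (mod 13).
Step 5: correct position 1: c_1 = r_1 − e = 1 − 8 ≡ 6 (mod 13). Hence c = [6, 0, 3, 10, 5].
  Check: interpolating c through the α_i gives m(x) = 7 + 2·x (degree < 2) with m(α_i) = c_i for every i, so c is indeed a codeword.


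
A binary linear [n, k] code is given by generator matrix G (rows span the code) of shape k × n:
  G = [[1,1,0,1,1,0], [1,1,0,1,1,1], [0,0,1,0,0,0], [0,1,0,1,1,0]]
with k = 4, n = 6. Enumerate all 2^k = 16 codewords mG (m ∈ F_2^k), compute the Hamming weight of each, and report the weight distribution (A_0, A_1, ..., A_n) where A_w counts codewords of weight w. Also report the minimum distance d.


Weight distribution: A_0 = 1, A_1 = 3, A_2 = 3, A_3 = 2, A_4 = 3, A_5 = 3, A_6 = 1. Minimum distance d = 1.

Enumerate all 2^4 = 16 messages m ∈ F_2^4.
For each, compute codeword c = mG in F_2^6, then tally its weight.
  m = 0000 → c = 000000, weight = 0.
  m = 1000 → c = 110110, weight = 4.
  m = 0100 → c = 110111, weight = 5.
  m = 1100 → c = 000001, weight = 1.
  m = 0010 → c = 001000, weight = 1.
  m = 1010 → c = 111110, weight = 5.
  m = 0110 → c = 111111, weight = 6.
  m = 1110 → c = 001001, weight = 2.
  m = 0001 → c = 010110, weight = 3.
  m = 1001 → c = 100000, weight = 1.
  m = 0101 → c = 100001, weight = 2.
  m = 1101 → c = 010111, weight = 4.
  m = 0011 → c = 011110, weight = 4.
  m = 1011 → c = 101000, weight = 2.
  m = 0111 → c = 101001, weight = 3.
  m = 1111 → c = 011111, weight = 5.
Tally weights:
  weight 0: 1 codewords.
  weight 1: 3 codewords.
  weight 2: 3 codewords.
  weight 3: 2 codewords.
  weight 4: 3 codewords.
  weight 5: 3 codewords.
  weight 6: 1 codewords.
Minimum distance d = smallest w > 0 with A_w > 0 = 1.
Sanity: Σ A_w = 16 = 2^4 = 16 ✓.


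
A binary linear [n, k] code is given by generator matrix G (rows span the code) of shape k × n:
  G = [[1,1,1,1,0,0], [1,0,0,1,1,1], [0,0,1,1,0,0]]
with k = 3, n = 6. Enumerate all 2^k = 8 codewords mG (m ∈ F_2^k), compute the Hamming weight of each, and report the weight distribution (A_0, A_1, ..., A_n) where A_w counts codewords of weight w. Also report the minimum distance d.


Weight distribution: A_0 = 1, A_2 = 2, A_4 = 5. Minimum distance d = 2.

Enumerate all 2^3 = 8 messages m ∈ F_2^3.
For each, compute codeword c = mG in F_2^6, then tally its weight.
  m = 000 → c = 000000, weight = 0.
  m = 100 → c = 111100, weight = 4.
  m = 010 → c = 100111, weight = 4.
  m = 110 → c = 011011, weight = 4.
  m = 001 → c = 001100, weight = 2.
  m = 101 → c = 110000, weight = 2.
  m = 011 → c = 101011, weight = 4.
  m = 111 → c = 010111, weight = 4.
Tally weights:
  weight 0: 1 codewords.
  weight 2: 2 codewords.
  weight 4: 5 codewords.
Minimum distance d = smallest w > 0 with A_w > 0 = 2.
Sanity: Σ A_w = 8 = 2^3 = 8 ✓.


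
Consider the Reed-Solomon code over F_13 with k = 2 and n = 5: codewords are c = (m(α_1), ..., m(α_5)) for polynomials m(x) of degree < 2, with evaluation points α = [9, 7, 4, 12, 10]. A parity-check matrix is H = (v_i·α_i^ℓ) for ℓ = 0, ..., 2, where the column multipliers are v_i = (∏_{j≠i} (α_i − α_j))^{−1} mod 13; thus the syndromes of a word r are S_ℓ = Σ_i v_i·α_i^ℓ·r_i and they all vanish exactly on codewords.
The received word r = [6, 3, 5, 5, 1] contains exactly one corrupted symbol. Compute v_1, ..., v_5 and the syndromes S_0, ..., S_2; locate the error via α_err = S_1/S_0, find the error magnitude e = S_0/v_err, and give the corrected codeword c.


S = (11, 2, 11), error at position 4, error magnitude e = 1, c = [6, 3, 5, 4, 1].

Step 1: column multipliers v_i = (∏_{j≠i}(α_i − α_j))^{−1} mod 13.
  i = 1 (α = 9): (9−7)(9−4)(9−12)(9−10) = 2·5·(−3)·(−1) = 30 ≡ 4, so v_1 = 4^{−1} = 10 (mod 13).
  i = 2 (α = 7): (7−9)(7−4)(7−12)(7−10) = (−2)·3·(−5)·(−3) = −90 ≡ 1, so v_2 = 1^{−1} = 1 (mod 13).
  i = 3 (α = 4): (4−9)(4−7)(4−12)(4−10) = (−5)·(−3)·(−8)·(−6) = 720 ≡ 5, so v_3 = 5^{−1} = 8 (mod 13).
  i = 4 (α = 12): (12−9)(12−7)(12−4)(12−10) = 3·5·8·2 = 240 ≡ 6, so v_4 = 6^{−1} = 11 (mod 13).
  i = 5 (α = 10): (10−9)(10−7)(10−4)(10−12) = 1·3·6·(−2) = −36 ≡ 3, so v_5 = 3^{−1} = 9 (mod 13).
  v = [10, 1, 8, 11, 9].
Step 2: syndromes of r = [6, 3, 5, 5, 1] (all sums mod 13).
  S_0 = Σ v_i r_i = 10·6 + 1·3 + 8·5 + 11·5 + 9·1 = 167 ≡ 11.
  S_1 = Σ v_i α_i r_i = 10·9·6 + 1·7·3 + 8·4·5 + 11·12·5 + 9·10·1 = 1471 ≡ 2.
  α_i^2 mod 13 = [3, 10, 3, 1, 9].
  S_2 = Σ v_i α_i^2 r_i = 10·3·6 + 1·10·3 + 8·3·5 + 11·1·5 + 9·9·1 = 466 ≡ 11.
  S = (11, 2, 11) ≠ 0, so r is not a codeword (an error is present).
Step 3: locate the error. For a single error e at position i, S_ℓ = v_i·e·α_i^ℓ, so α_err = S_1/S_0.
  S_0^{−1} = 11^{−1} = 6 (mod 13), so α_err = 2·6 = 12 ≡ 12 = α_4. Error position i = 4.
  Consistency check: S_2/S_1 = 11·7 = 77 ≡ 12 = α_err ✓ (single-error assumption holds).
Step 4: error magnitude e = S_0/v_4 = S_0·∏_{j≠4}(α_4 − α_j) = 11·6 = 66 ≡ 1 (mod 13).
Step 5: correct position 4: c_4 = r_4 − e = 5 − 1 ≡ 4 (mod 13). Hence c = [6, 3, 5, 4, 1].
  Check: interpolating c through the α_i gives m(x) = 12 + 8·x (degree < 2) with m(α_i) = c_i for every i, so c is indeed a codeword.


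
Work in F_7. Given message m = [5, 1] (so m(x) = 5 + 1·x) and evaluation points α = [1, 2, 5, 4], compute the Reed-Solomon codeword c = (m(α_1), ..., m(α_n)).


c = [6, 0, 3, 2]

Message polynomial: m(x) = 5 + 1·x (mod 7).
For each evaluation point α_i, compute m(α_i) mod 7:
  α_1 = 1: Horner steps 1 → 6, so m(1) = 6.
  α_2 = 2: Horner steps 1 → 0, so m(2) = 0.
  α_3 = 5: Horner steps 1 → 3, so m(5) = 3.
  α_4 = 4: Horner steps 1 → 2, so m(4) = 2.
Codeword c = [6, 0, 3, 2] ∈ F_7^4.


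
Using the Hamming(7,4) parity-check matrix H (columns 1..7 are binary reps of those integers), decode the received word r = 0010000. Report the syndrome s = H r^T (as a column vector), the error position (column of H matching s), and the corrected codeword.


s = (0, 1, 1)^T, error position = 3, corrected codeword c = 0000000

Compute s = H r^T mod 2 one row at a time:
  s_1 = 0 + 0 + 0 + 0 = 0 ≡ 0 (mod 2).
  s_2 = 0 + 1 + 0 + 0 = 1 ≡ 1 (mod 2).
  s_3 = 0 + 1 + 0 + 0 = 1 ≡ 1 (mod 2).
s = (0, 1, 1)^T — this equals column 3 of H (binary 011), so error is at position 3.
Correct: flip bit 3 of r = 0010000 to get c = 0000000.


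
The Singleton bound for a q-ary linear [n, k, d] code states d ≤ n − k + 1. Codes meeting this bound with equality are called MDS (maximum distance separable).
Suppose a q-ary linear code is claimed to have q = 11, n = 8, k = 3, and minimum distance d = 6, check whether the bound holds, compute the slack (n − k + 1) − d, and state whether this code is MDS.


Singleton RHS = n − k + 1 = 6, slack = 0, bound satisfied, MDS.

Singleton bound: d ≤ n − k + 1.
Here n = 8, k = 3, so n − k + 1 = 6.
Given d = 6, check d ≤ 6: YES.
Slack = (n − k + 1) − d = 0.
The code is MDS (slack = 0).
Description: the claimed parameters are [8, 3, 6]_11; such a code would be MDS (meets Singleton bound).


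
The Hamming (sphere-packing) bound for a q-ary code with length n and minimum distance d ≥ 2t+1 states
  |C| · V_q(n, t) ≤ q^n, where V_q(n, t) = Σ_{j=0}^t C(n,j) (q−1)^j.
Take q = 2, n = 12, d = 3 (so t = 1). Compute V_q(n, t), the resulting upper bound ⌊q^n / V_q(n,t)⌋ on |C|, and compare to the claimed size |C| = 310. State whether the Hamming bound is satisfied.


V_q(n, t) = 13, q^n = 4096, Hamming bound = 315, |C| = 310 ≤ bound (satisfied).

Step 1: Compute V_q(n, t) = Σ_{j=0}^1 C(n, j) (q−1)^j.
  j = 0: C(12,0)·(1)^0 = 1·1 = 1.
  j = 1: C(12,1)·(1)^1 = 12·1 = 12.
  V_q(n, t) = 1 + 12 = 13.
Step 2: q^n = 2^12 = 4096.
Step 3: Hamming bound ⌊q^n / V_q(n,t)⌋ = ⌊4096/13⌋ = 315.
Step 4: Compare |C| = 310 to 315: satisfied.
The claimed |C| lies below the Hamming bound.


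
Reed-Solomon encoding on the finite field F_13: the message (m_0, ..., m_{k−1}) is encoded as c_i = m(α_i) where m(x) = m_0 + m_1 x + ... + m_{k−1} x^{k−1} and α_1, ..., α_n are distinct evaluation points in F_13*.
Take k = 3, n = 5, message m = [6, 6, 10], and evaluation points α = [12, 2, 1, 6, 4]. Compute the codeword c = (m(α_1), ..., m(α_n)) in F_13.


c = [10, 6, 9, 12, 8]

Message polynomial: m(x) = 6 + 6·x + 10·x^2 (mod 13).
For each evaluation point α_i, compute m(α_i) mod 13:
  α_1 = 12: Horner steps 10 → 9 → 10, so m(12) = 10.
  α_2 = 2: Horner steps 10 → 0 → 6, so m(2) = 6.
  α_3 = 1: Horner steps 10 → 3 → 9, so m(1) = 9.
  α_4 = 6: Horner steps 10 → 1 → 12, so m(6) = 12.
  α_5 = 4: Horner steps 10 → 7 → 8, so m(4) = 8.
Codeword c = [10, 6, 9, 12, 8] ∈ F_13^5.
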